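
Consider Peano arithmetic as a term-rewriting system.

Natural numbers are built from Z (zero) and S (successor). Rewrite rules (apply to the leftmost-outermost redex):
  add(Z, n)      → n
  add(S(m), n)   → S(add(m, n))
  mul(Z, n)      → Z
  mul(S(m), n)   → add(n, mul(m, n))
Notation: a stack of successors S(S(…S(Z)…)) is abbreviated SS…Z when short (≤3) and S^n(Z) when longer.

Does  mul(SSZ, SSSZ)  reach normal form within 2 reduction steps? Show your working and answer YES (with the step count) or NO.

Answer: NO — after 2 steps the term is S(add(SSZ, mul(SZ, SSSZ))), not yet normal

Reduction:
  start: mul(SSZ, SSSZ)
  [1] add(SSSZ, mul(SZ, SSSZ))
  [2] S(add(SSZ, mul(SZ, SSSZ)))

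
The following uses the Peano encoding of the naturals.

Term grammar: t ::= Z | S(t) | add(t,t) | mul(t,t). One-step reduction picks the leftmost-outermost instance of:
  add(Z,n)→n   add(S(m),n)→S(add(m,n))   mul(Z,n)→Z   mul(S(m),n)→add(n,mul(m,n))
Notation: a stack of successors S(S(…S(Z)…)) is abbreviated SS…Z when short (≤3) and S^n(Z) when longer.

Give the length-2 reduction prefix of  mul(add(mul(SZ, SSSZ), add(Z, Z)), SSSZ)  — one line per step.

Answer: after 2 steps: mul(add(S(add(SSZ, mul(Z, SSSZ))), add(Z, Z)), SSSZ)

Working:
  start: mul(add(mul(SZ, SSSZ), add(Z, Z)), SSSZ)
  step 1: mul(add(add(SSSZ, mul(Z, SSSZ)), add(Z, Z)), SSSZ)
  step 2: mul(add(S(add(SSZ, mul(Z, SSSZ))), add(Z, Z)), SSSZ)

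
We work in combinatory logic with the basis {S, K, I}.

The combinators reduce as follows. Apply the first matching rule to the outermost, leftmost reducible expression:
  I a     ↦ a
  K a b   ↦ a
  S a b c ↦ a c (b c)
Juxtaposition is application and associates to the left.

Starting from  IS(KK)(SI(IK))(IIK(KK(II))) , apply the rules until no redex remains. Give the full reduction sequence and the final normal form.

Answer: normal form = KK  (in 9 steps)

Working:
  start: IS(KK)(SI(IK))(IIK(KK(II)))
  step 1: S(KK)(SI(IK))(IIK(KK(II)))
  step 2: KK(IIK(KK(II)))(SI(IK)(IIK(KK(II))))
  step 3: K(SI(IK)(IIK(KK(II))))
  step 4: K(I(IIK(KK(II)))(IK(IIK(KK(II)))))
  step 5: K(IIK(KK(II))(IK(IIK(KK(II)))))
  step 6: K(IK(KK(II))(IK(IIK(KK(II)))))
  step 7: K(K(KK(II))(IK(IIK(KK(II)))))
  step 8: K(KK(II))
  step 9: KK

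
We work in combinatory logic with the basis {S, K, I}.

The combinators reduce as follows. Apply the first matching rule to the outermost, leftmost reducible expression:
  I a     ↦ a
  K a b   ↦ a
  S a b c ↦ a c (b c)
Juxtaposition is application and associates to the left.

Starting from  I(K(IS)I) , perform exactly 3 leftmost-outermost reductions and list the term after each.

Answer: after 3 steps: S

Derivation:
  start: I(K(IS)I)
  →1  K(IS)I
  →2  IS
  →3  S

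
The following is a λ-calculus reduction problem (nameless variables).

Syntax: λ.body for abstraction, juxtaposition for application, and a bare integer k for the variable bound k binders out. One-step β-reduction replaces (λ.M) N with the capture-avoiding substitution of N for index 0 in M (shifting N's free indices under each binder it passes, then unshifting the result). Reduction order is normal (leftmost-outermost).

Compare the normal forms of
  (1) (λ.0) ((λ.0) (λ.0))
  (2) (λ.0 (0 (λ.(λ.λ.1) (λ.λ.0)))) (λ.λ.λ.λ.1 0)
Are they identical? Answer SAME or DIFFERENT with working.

Answer: DIFFERENT — A ⇓ λ.0, B ⇓ λ.λ.λ.1 0

Reduction:
Term A:
  start: (λ.0) ((λ.0) (λ.0))
  step 1: (λ.0) (λ.0)
  step 2: λ.0

Term B:
  start: (λ.0 (0 (λ.(λ.λ.1) (λ.λ.0)))) (λ.λ.λ.λ.1 0)
  step 1: (λ.λ.λ.λ.1 0) ((λ.λ.λ.λ.1 0) (λ.(λ.λ.1) (λ.λ.0)))
  step 2: λ.λ.λ.1 0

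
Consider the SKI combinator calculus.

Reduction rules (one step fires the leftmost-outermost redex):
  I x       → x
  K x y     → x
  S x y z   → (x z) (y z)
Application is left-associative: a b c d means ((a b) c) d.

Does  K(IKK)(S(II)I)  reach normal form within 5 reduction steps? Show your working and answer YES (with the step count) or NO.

Answer: YES — reaches normal form KK in 2 ≤ 5 steps

Derivation:
  start: K(IKK)(S(II)I)
  step 1: IKK
  step 2: KK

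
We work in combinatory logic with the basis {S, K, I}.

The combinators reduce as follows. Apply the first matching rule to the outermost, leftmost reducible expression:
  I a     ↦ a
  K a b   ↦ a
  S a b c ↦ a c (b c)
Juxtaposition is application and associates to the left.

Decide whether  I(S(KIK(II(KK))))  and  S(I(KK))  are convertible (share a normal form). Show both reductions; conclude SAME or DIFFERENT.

Answer: SAME — A ⇓ S(KK), B ⇓ S(KK)

Reduction:
Term A:
  start: I(S(KIK(II(KK))))
  →1  S(KIK(II(KK)))
  →2  S(I(II(KK)))
  →3  S(II(KK))
  →4  S(I(KK))
  →5  S(KK)

Term B:
  start: S(I(KK))
  →1  S(KK)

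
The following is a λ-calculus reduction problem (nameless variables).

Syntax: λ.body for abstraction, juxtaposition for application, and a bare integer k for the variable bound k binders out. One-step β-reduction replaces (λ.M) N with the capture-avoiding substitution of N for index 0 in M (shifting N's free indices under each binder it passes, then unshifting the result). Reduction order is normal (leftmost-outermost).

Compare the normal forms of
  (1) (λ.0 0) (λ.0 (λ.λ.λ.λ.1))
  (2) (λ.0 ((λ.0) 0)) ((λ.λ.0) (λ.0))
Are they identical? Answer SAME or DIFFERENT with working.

Answer: DIFFERENT — A ⇓ λ.λ.λ.1, B ⇓ λ.0

Working:
Term A:
  start: (λ.0 0) (λ.0 (λ.λ.λ.λ.1))
  →1  (λ.0 (λ.λ.λ.λ.1)) (λ.0 (λ.λ.λ.λ.1))
  →2  (λ.0 (λ.λ.λ.λ.1)) (λ.λ.λ.λ.1)
  →3  (λ.λ.λ.λ.1) (λ.λ.λ.λ.1)
  →4  λ.λ.λ.1

Term B:
  start: (λ.0 ((λ.0) 0)) ((λ.λ.0) (λ.0))
  →1  (λ.λ.0) (λ.0) ((λ.0) ((λ.λ.0) (λ.0)))
  →2  (λ.0) ((λ.0) ((λ.λ.0) (λ.0)))
  →3  (λ.0) ((λ.λ.0) (λ.0))
  →4  (λ.λ.0) (λ.0)
  →5  λ.0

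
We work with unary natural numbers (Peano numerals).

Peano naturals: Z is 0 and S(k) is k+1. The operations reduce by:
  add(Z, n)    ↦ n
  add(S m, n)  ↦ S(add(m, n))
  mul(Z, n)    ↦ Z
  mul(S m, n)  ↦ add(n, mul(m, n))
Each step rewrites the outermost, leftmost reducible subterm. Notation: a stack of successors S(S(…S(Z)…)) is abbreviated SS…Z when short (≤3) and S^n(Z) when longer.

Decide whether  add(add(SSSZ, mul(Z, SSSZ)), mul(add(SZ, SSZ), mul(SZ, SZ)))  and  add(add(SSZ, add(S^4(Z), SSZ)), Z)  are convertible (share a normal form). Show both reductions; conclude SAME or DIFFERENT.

Answer: DIFFERENT — A ⇓ S^6(Z), B ⇓ S^8(Z)

Derivation:
Term A:
  start: add(add(SSSZ, mul(Z, SSSZ)), mul(add(SZ, SSZ), mul(SZ, SZ)))
  step 1: add(S(add(SSZ, mul(Z, SSSZ))), mul(add(SZ, SSZ), mul(SZ, SZ)))
  step 2: S(add(add(SSZ, mul(Z, SSSZ)), mul(add(SZ, SSZ), mul(SZ, SZ))))
  step 3: S(add(S(add(SZ, mul(Z, SSSZ))), mul(add(SZ, SSZ), mul(SZ, SZ))))
  step 4: S(S(add(add(SZ, mul(Z, SSSZ)), mul(add(SZ, SSZ), mul(SZ, SZ)))))
  step 5: S(S(add(S(add(Z, mul(Z, SSSZ))), mul(add(SZ, SSZ), mul(SZ, SZ)))))
  step 6: S(S(S(add(add(Z, mul(Z, SSSZ)), mul(add(SZ, SSZ), mul(SZ, SZ))))))
  step 7: S(S(S(add(mul(Z, SSSZ), mul(add(SZ, SSZ), mul(SZ, SZ))))))
  step 8: S(S(S(add(Z, mul(add(SZ, SSZ), mul(SZ, SZ))))))
  step 9: S(S(S(mul(add(SZ, SSZ), mul(SZ, SZ)))))
  step 10: S(S(S(mul(S(add(Z, SSZ)), mul(SZ, SZ)))))
  step 11: S(S(S(add(mul(SZ, SZ), mul(add(Z, SSZ), mul(SZ, SZ))))))
  step 12: S(S(S(add(add(SZ, mul(Z, SZ)), mul(add(Z, SSZ), mul(SZ, SZ))))))
  step 13: S(S(S(add(S(add(Z, mul(Z, SZ))), mul(add(Z, SSZ), mul(SZ, SZ))))))
  step 14: S(S(S(S(add(add(Z, mul(Z, SZ)), mul(add(Z, SSZ), mul(SZ, SZ)))))))
  step 15: S(S(S(S(add(mul(Z, SZ), mul(add(Z, SSZ), mul(SZ, SZ)))))))
  step 16: S(S(S(S(add(Z, mul(add(Z, SSZ), mul(SZ, SZ)))))))
  step 17: S(S(S(S(mul(add(Z, SSZ), mul(SZ, SZ))))))
  step 18: S(S(S(S(mul(SSZ, mul(SZ, SZ))))))
  step 19: S(S(S(S(add(mul(SZ, SZ), mul(SZ, mul(SZ, SZ)))))))
  step 20: S(S(S(S(add(add(SZ, mul(Z, SZ)), mul(SZ, mul(SZ, SZ)))))))
  step 21: S(S(S(S(add(S(add(Z, mul(Z, SZ))), mul(SZ, mul(SZ, SZ)))))))
  step 22: S(S(S(S(S(add(add(Z, mul(Z, SZ)), mul(SZ, mul(SZ, SZ))))))))
  step 23: S(S(S(S(S(add(mul(Z, SZ), mul(SZ, mul(SZ, SZ))))))))
  step 24: S(S(S(S(S(add(Z, mul(SZ, mul(SZ, SZ))))))))
  step 25: S(S(S(S(S(mul(SZ, mul(SZ, SZ)))))))
  step 26: S(S(S(S(S(add(mul(SZ, SZ), mul(Z, mul(SZ, SZ))))))))
  step 27: S(S(S(S(S(add(add(SZ, mul(Z, SZ)), mul(Z, mul(SZ, SZ))))))))
  step 28: S(S(S(S(S(add(S(add(Z, mul(Z, SZ))), mul(Z, mul(SZ, SZ))))))))
  step 29: S(S(S(S(S(S(add(add(Z, mul(Z, SZ)), mul(Z, mul(SZ, SZ)))))))))
  step 30: S(S(S(S(S(S(add(mul(Z, SZ), mul(Z, mul(SZ, SZ)))))))))
  step 31: S(S(S(S(S(S(add(Z, mul(Z, mul(SZ, SZ)))))))))
  step 32: S(S(S(S(S(S(mul(Z, mul(SZ, SZ))))))))
  step 33: S^6(Z)

Term B:
  start: add(add(SSZ, add(S^4(Z), SSZ)), Z)
  step 1: add(S(add(SZ, add(S^4(Z), SSZ))), Z)
  step 2: S(add(add(SZ, add(S^4(Z), SSZ)), Z))
  step 3: S(add(S(add(Z, add(S^4(Z), SSZ))), Z))
  step 4: S(S(add(add(Z, add(S^4(Z), SSZ)), Z)))
  step 5: S(S(add(add(S^4(Z), SSZ), Z)))
  step 6: S(S(add(S(add(SSSZ, SSZ)), Z)))
  step 7: S(S(S(add(add(SSSZ, SSZ), Z))))
  step 8: S(S(S(add(S(add(SSZ, SSZ)), Z))))
  step 9: S(S(S(S(add(add(SSZ, SSZ), Z)))))
  step 10: S(S(S(S(add(S(add(SZ, SSZ)), Z)))))
  step 11: S(S(S(S(S(add(add(SZ, SSZ), Z))))))
  step 12: S(S(S(S(S(add(S(add(Z, SSZ)), Z))))))
  step 13: S(S(S(S(S(S(add(add(Z, SSZ), Z)))))))
  step 14: S(S(S(S(S(S(add(SSZ, Z)))))))
  step 15: S(S(S(S(S(S(S(add(SZ, Z))))))))
  step 16: S(S(S(S(S(S(S(S(add(Z, Z)))))))))
  step 17: S^8(Z)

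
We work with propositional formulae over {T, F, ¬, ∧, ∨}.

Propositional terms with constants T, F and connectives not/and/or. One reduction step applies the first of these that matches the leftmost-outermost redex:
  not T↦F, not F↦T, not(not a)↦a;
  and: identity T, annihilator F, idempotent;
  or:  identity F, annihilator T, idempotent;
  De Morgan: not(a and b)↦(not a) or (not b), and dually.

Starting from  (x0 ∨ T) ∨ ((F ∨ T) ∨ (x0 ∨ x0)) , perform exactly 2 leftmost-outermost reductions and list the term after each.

Answer: after 2 steps: T

Derivation:
  start: (x0 ∨ T) ∨ ((F ∨ T) ∨ (x0 ∨ x0))
  →1  T ∨ ((F ∨ T) ∨ (x0 ∨ x0))
  →2  T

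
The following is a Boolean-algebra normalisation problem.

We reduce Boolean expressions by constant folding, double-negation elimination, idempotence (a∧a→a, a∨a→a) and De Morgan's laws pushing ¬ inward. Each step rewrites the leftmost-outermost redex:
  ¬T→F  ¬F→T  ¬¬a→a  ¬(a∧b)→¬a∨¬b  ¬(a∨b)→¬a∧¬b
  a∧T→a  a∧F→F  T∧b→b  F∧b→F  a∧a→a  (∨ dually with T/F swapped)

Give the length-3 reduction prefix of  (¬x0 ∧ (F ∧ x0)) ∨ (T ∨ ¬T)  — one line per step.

Answer: after 3 steps: T ∨ ¬T

Derivation:
  start: (¬x0 ∧ (F ∧ x0)) ∨ (T ∨ ¬T)
  [1] (¬x0 ∧ F) ∨ (T ∨ ¬T)
  [2] F ∨ (T ∨ ¬T)
  [3] T ∨ ¬T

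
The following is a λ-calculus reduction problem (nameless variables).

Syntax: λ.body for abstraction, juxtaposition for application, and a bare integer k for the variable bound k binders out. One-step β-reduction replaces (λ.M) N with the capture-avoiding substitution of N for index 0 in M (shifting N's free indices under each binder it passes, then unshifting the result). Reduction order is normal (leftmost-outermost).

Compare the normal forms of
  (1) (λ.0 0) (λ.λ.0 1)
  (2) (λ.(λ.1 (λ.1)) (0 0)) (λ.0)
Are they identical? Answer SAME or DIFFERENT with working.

Term A:
  start: (λ.0 0) (λ.λ.0 1)
  step 1: (λ.λ.0 1) (λ.λ.0 1)
  step 2: λ.0 (λ.λ.0 1)

Term B:
  start: (λ.(λ.1 (λ.1)) (0 0)) (λ.0)
  step 1: (λ.(λ.0) (λ.1)) ((λ.0) (λ.0))
  step 2: (λ.0) (λ.(λ.0) (λ.0))
  step 3: λ.(λ.0) (λ.0)
  step 4: λ.λ.0

Answer: DIFFERENT — A ⇓ λ.0 (λ.λ.0 1), B ⇓ λ.λ.0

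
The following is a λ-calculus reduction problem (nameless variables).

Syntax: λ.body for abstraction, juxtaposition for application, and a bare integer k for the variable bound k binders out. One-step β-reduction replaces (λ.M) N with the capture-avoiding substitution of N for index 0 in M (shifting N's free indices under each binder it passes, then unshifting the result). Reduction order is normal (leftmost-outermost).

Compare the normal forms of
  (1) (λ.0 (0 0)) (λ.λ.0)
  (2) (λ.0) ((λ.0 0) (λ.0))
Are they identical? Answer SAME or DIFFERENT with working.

Term A:
  start: (λ.0 (0 0)) (λ.λ.0)
  step 1: (λ.λ.0) ((λ.λ.0) (λ.λ.0))
  step 2: λ.0

Term B:
  start: (λ.0) ((λ.0 0) (λ.0))
  step 1: (λ.0 0) (λ.0)
  step 2: (λ.0) (λ.0)
  step 3: λ.0

Answer: SAME — A ⇓ λ.0, B ⇓ λ.0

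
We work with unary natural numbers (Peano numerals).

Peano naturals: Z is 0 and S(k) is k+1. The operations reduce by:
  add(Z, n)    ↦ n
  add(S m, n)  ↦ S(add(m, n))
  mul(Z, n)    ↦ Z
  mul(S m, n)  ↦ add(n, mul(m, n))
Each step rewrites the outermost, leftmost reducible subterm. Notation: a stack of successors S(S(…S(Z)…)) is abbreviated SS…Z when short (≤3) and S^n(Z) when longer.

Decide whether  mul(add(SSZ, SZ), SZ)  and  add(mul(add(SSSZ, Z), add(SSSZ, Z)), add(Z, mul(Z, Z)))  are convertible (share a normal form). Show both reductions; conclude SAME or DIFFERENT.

Term A:
  start: mul(add(SSZ, SZ), SZ)
  →1  mul(S(add(SZ, SZ)), SZ)
  →2  add(SZ, mul(add(SZ, SZ), SZ))
  →3  S(add(Z, mul(add(SZ, SZ), SZ)))
  →4  S(mul(add(SZ, SZ), SZ))
  →5  S(mul(S(add(Z, SZ)), SZ))
  →6  S(add(SZ, mul(add(Z, SZ), SZ)))
  →7  S(S(add(Z, mul(add(Z, SZ), SZ))))
  →8  S(S(mul(add(Z, SZ), SZ)))
  →9  S(S(mul(SZ, SZ)))
  →10  S(S(add(SZ, mul(Z, SZ))))
  →11  S(S(S(add(Z, mul(Z, SZ)))))
  →12  S(S(S(mul(Z, SZ))))
  →13  SSSZ

Term B:
  start: add(mul(add(SSSZ, Z), add(SSSZ, Z)), add(Z, mul(Z, Z)))
  →1  add(mul(S(add(SSZ, Z)), add(SSSZ, Z)), add(Z, mul(Z, Z)))
  →2  add(add(add(SSSZ, Z), mul(add(SSZ, Z), add(SSSZ, Z))), add(Z, mul(Z, Z)))
  →3  add(add(S(add(SSZ, Z)), mul(add(SSZ, Z), add(SSSZ, Z))), add(Z, mul(Z, Z)))
  →4  add(S(add(add(SSZ, Z), mul(add(SSZ, Z), add(SSSZ, Z)))), add(Z, mul(Z, Z)))
  →5  S(add(add(add(SSZ, Z), mul(add(SSZ, Z), add(SSSZ, Z))), add(Z, mul(Z, Z))))
  →6  S(add(add(S(add(SZ, Z)), mul(add(SSZ, Z), add(SSSZ, Z))), add(Z, mul(Z, Z))))
  →7  S(add(S(add(add(SZ, Z), mul(add(SSZ, Z), add(SSSZ, Z)))), add(Z, mul(Z, Z))))
  →8  S(S(add(add(add(SZ, Z), mul(add(SSZ, Z), add(SSSZ, Z))), add(Z, mul(Z, Z)))))
  →9  S(S(add(add(S(add(Z, Z)), mul(add(SSZ, Z), add(SSSZ, Z))), add(Z, mul(Z, Z)))))
  →10  S(S(add(S(add(add(Z, Z), mul(add(SSZ, Z), add(SSSZ, Z)))), add(Z, mul(Z, Z)))))
  →11  S(S(S(add(add(add(Z, Z), mul(add(SSZ, Z), add(SSSZ, Z))), add(Z, mul(Z, Z))))))
  →12  S(S(S(add(add(Z, mul(add(SSZ, Z), add(SSSZ, Z))), add(Z, mul(Z, Z))))))
  →13  S(S(S(add(mul(add(SSZ, Z), add(SSSZ, Z)), add(Z, mul(Z, Z))))))
  →14  S(S(S(add(mul(S(add(SZ, Z)), add(SSSZ, Z)), add(Z, mul(Z, Z))))))
  →15  S(S(S(add(add(add(SSSZ, Z), mul(add(SZ, Z), add(SSSZ, Z))), add(Z, mul(Z, Z))))))
  →16  S(S(S(add(add(S(add(SSZ, Z)), mul(add(SZ, Z), add(SSSZ, Z))), add(Z, mul(Z, Z))))))
  →17  S(S(S(add(S(add(add(SSZ, Z), mul(add(SZ, Z), add(SSSZ, Z)))), add(Z, mul(Z, Z))))))
  →18  S(S(S(S(add(add(add(SSZ, Z), mul(add(SZ, Z), add(SSSZ, Z))), add(Z, mul(Z, Z)))))))
  →19  S(S(S(S(add(add(S(add(SZ, Z)), mul(add(SZ, Z), add(SSSZ, Z))), add(Z, mul(Z, Z)))))))
  →20  S(S(S(S(add(S(add(add(SZ, Z), mul(add(SZ, Z), add(SSSZ, Z)))), add(Z, mul(Z, Z)))))))
  →21  S(S(S(S(S(add(add(add(SZ, Z), mul(add(SZ, Z), add(SSSZ, Z))), add(Z, mul(Z, Z))))))))
  →22  S(S(S(S(S(add(add(S(add(Z, Z)), mul(add(SZ, Z), add(SSSZ, Z))), add(Z, mul(Z, Z))))))))
  →23  S(S(S(S(S(add(S(add(add(Z, Z), mul(add(SZ, Z), add(SSSZ, Z)))), add(Z, mul(Z, Z))))))))
  →24  S(S(S(S(S(S(add(add(add(Z, Z), mul(add(SZ, Z), add(SSSZ, Z))), add(Z, mul(Z, Z)))))))))
  →25  S(S(S(S(S(S(add(add(Z, mul(add(SZ, Z), add(SSSZ, Z))), add(Z, mul(Z, Z)))))))))
  →26  S(S(S(S(S(S(add(mul(add(SZ, Z), add(SSSZ, Z)), add(Z, mul(Z, Z)))))))))
  →27  S(S(S(S(S(S(add(mul(S(add(Z, Z)), add(SSSZ, Z)), add(Z, mul(Z, Z)))))))))
  →28  S(S(S(S(S(S(add(add(add(SSSZ, Z), mul(add(Z, Z), add(SSSZ, Z))), add(Z, mul(Z, Z)))))))))
  →29  S(S(S(S(S(S(add(add(S(add(SSZ, Z)), mul(add(Z, Z), add(SSSZ, Z))), add(Z, mul(Z, Z)))))))))
  →30  S(S(S(S(S(S(add(S(add(add(SSZ, Z), mul(add(Z, Z), add(SSSZ, Z)))), add(Z, mul(Z, Z)))))))))
  →31  S(S(S(S(S(S(S(add(add(add(SSZ, Z), mul(add(Z, Z), add(SSSZ, Z))), add(Z, mul(Z, Z))))))))))
  →32  S(S(S(S(S(S(S(add(add(S(add(SZ, Z)), mul(add(Z, Z), add(SSSZ, Z))), add(Z, mul(Z, Z))))))))))
  →33  S(S(S(S(S(S(S(add(S(add(add(SZ, Z), mul(add(Z, Z), add(SSSZ, Z)))), add(Z, mul(Z, Z))))))))))
  →34  S(S(S(S(S(S(S(S(add(add(add(SZ, Z), mul(add(Z, Z), add(SSSZ, Z))), add(Z, mul(Z, Z)))))))))))
  →35  S(S(S(S(S(S(S(S(add(add(S(add(Z, Z)), mul(add(Z, Z), add(SSSZ, Z))), add(Z, mul(Z, Z)))))))))))
  →36  S(S(S(S(S(S(S(S(add(S(add(add(Z, Z), mul(add(Z, Z), add(SSSZ, Z)))), add(Z, mul(Z, Z)))))))))))
  →37  S(S(S(S(S(S(S(S(S(add(add(add(Z, Z), mul(add(Z, Z), add(SSSZ, Z))), add(Z, mul(Z, Z))))))))))))
  →38  S(S(S(S(S(S(S(S(S(add(add(Z, mul(add(Z, Z), add(SSSZ, Z))), add(Z, mul(Z, Z))))))))))))
  →39  S(S(S(S(S(S(S(S(S(add(mul(add(Z, Z), add(SSSZ, Z)), add(Z, mul(Z, Z))))))))))))
  →40  S(S(S(S(S(S(S(S(S(add(mul(Z, add(SSSZ, Z)), add(Z, mul(Z, Z))))))))))))
  →41  S(S(S(S(S(S(S(S(S(add(Z, add(Z, mul(Z, Z))))))))))))
  →42  S(S(S(S(S(S(S(S(S(add(Z, mul(Z, Z)))))))))))
  →43  S(S(S(S(S(S(S(S(S(mul(Z, Z))))))))))
  →44  S^9(Z)

Answer: DIFFERENT — A ⇓ SSSZ, B ⇓ S^9(Z)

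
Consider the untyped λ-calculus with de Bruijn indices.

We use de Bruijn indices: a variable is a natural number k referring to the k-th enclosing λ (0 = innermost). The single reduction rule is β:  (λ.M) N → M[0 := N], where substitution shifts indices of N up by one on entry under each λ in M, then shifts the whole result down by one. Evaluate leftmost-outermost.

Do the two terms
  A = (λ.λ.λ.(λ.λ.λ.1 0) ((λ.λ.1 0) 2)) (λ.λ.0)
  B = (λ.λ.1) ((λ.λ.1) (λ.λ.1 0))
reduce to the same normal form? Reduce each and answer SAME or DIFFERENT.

Term A:
  start: (λ.λ.λ.(λ.λ.λ.1 0) ((λ.λ.1 0) 2)) (λ.λ.0)
  →1  λ.λ.(λ.λ.λ.1 0) ((λ.λ.1 0) (λ.λ.0))
  →2  λ.λ.λ.λ.1 0

Term B:
  start: (λ.λ.1) ((λ.λ.1) (λ.λ.1 0))
  →1  λ.(λ.λ.1) (λ.λ.1 0)
  →2  λ.λ.λ.λ.1 0

Answer: SAME — A ⇓ λ.λ.λ.λ.1 0, B ⇓ λ.λ.λ.λ.1 0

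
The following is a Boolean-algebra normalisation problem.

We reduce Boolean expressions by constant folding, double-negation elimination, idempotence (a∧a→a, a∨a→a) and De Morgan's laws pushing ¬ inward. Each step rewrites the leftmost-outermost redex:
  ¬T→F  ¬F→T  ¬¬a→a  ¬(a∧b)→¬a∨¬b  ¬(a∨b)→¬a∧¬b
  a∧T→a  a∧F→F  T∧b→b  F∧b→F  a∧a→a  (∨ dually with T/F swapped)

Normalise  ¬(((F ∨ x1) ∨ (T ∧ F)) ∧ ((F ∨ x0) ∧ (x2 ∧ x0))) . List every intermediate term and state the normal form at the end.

  start: ¬(((F ∨ x1) ∨ (T ∧ F)) ∧ ((F ∨ x0) ∧ (x2 ∧ x0)))
  step 1: ¬((F ∨ x1) ∨ (T ∧ F)) ∨ ¬((F ∨ x0) ∧ (x2 ∧ x0))
  step 2: (¬(F ∨ x1) ∧ ¬(T ∧ F)) ∨ ¬((F ∨ x0) ∧ (x2 ∧ x0))
  step 3: ((¬F ∧ ¬x1) ∧ ¬(T ∧ F)) ∨ ¬((F ∨ x0) ∧ (x2 ∧ x0))
  step 4: ((T ∧ ¬x1) ∧ ¬(T ∧ F)) ∨ ¬((F ∨ x0) ∧ (x2 ∧ x0))
  step 5: (¬x1 ∧ ¬(T ∧ F)) ∨ ¬((F ∨ x0) ∧ (x2 ∧ x0))
  step 6: (¬x1 ∧ (¬T ∨ ¬F)) ∨ ¬((F ∨ x0) ∧ (x2 ∧ x0))
  step 7: (¬x1 ∧ (F ∨ ¬F)) ∨ ¬((F ∨ x0) ∧ (x2 ∧ x0))
  step 8: (¬x1 ∧ ¬F) ∨ ¬((F ∨ x0) ∧ (x2 ∧ x0))
  step 9: (¬x1 ∧ T) ∨ ¬((F ∨ x0) ∧ (x2 ∧ x0))
  step 10: ¬x1 ∨ ¬((F ∨ x0) ∧ (x2 ∧ x0))
  step 11: ¬x1 ∨ (¬(F ∨ x0) ∨ ¬(x2 ∧ x0))
  step 12: ¬x1 ∨ ((¬F ∧ ¬x0) ∨ ¬(x2 ∧ x0))
  step 13: ¬x1 ∨ ((T ∧ ¬x0) ∨ ¬(x2 ∧ x0))
  step 14: ¬x1 ∨ (¬x0 ∨ ¬(x2 ∧ x0))
  step 15: ¬x1 ∨ (¬x0 ∨ (¬x2 ∨ ¬x0))

Answer: normal form = ¬x1 ∨ (¬x0 ∨ (¬x2 ∨ ¬x0))  (in 15 steps)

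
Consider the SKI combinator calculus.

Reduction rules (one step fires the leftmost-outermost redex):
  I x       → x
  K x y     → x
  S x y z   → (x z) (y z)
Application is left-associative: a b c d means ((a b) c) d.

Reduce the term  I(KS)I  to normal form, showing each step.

  start: I(KS)I
  step 1: KSI
  step 2: S

Answer: normal form = S  (in 2 steps)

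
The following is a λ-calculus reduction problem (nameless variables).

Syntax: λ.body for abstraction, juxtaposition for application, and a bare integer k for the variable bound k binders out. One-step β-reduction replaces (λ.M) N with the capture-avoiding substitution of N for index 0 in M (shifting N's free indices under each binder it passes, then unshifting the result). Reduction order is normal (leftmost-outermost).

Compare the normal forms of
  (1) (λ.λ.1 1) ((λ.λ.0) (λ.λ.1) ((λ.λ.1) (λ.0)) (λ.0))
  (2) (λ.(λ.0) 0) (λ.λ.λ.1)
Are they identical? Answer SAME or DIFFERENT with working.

Answer: DIFFERENT — A ⇓ λ.λ.0, B ⇓ λ.λ.λ.1

Derivation:
Term A:
  start: (λ.λ.1 1) ((λ.λ.0) (λ.λ.1) ((λ.λ.1) (λ.0)) (λ.0))
  →1  λ.(λ.λ.0) (λ.λ.1) ((λ.λ.1) (λ.0)) (λ.0) ((λ.λ.0) (λ.λ.1) ((λ.λ.1) (λ.0)) (λ.0))
  →2  λ.(λ.0) ((λ.λ.1) (λ.0)) (λ.0) ((λ.λ.0) (λ.λ.1) ((λ.λ.1) (λ.0)) (λ.0))
  →3  λ.(λ.λ.1) (λ.0) (λ.0) ((λ.λ.0) (λ.λ.1) ((λ.λ.1) (λ.0)) (λ.0))
  →4  λ.(λ.λ.0) (λ.0) ((λ.λ.0) (λ.λ.1) ((λ.λ.1) (λ.0)) (λ.0))
  →5  λ.(λ.0) ((λ.λ.0) (λ.λ.1) ((λ.λ.1) (λ.0)) (λ.0))
  →6  λ.(λ.λ.0) (λ.λ.1) ((λ.λ.1) (λ.0)) (λ.0)
  →7  λ.(λ.0) ((λ.λ.1) (λ.0)) (λ.0)
  →8  λ.(λ.λ.1) (λ.0) (λ.0)
  →9  λ.(λ.λ.0) (λ.0)
  →10  λ.λ.0

Term B:
  start: (λ.(λ.0) 0) (λ.λ.λ.1)
  →1  (λ.0) (λ.λ.λ.1)
  →2  λ.λ.λ.1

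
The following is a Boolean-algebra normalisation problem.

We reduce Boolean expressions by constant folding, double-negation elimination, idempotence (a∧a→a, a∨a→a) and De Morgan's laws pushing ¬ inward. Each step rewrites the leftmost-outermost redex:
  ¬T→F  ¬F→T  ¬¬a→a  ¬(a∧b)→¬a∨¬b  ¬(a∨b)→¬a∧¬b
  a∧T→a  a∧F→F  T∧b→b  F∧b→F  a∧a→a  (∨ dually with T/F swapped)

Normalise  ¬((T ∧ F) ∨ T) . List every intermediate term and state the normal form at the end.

Answer: normal form = F  (in 7 steps)

Working:
  start: ¬((T ∧ F) ∨ T)
  step 1: ¬(T ∧ F) ∧ ¬T
  step 2: (¬T ∨ ¬F) ∧ ¬T
  step 3: (F ∨ ¬F) ∧ ¬T
  step 4: ¬F ∧ ¬T
  step 5: T ∧ ¬T
  step 6: ¬T
  step 7: F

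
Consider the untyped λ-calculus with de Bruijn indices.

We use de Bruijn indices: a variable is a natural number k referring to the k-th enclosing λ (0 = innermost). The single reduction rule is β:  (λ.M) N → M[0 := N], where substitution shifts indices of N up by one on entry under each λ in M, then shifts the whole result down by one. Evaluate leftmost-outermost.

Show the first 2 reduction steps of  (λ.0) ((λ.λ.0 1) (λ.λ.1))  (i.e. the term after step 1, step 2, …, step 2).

Answer: after 2 steps: λ.0 (λ.λ.1)

Derivation:
  start: (λ.0) ((λ.λ.0 1) (λ.λ.1))
  →1  (λ.λ.0 1) (λ.λ.1)
  →2  λ.0 (λ.λ.1)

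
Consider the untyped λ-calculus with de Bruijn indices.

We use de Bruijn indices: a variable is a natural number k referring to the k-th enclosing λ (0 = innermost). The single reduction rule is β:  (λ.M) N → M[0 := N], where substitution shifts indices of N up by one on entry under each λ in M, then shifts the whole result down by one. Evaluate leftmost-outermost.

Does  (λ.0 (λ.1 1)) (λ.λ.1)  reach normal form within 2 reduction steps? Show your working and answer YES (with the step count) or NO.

  start: (λ.0 (λ.1 1)) (λ.λ.1)
  step 1: (λ.λ.1) (λ.(λ.λ.1) (λ.λ.1))
  step 2: λ.λ.(λ.λ.1) (λ.λ.1)

Answer: NO — after 2 steps the term is λ.λ.(λ.λ.1) (λ.λ.1), not yet normal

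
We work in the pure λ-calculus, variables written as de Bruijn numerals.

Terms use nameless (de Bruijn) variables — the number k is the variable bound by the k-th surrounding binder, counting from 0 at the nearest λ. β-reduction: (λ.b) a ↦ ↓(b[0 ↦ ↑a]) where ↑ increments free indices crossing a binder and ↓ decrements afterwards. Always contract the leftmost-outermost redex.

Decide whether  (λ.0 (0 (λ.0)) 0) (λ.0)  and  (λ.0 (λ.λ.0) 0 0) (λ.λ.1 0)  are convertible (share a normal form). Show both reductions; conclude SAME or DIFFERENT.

Answer: DIFFERENT — A ⇓ λ.0, B ⇓ λ.λ.1 0

Working:
Term A:
  start: (λ.0 (0 (λ.0)) 0) (λ.0)
  [1] (λ.0) ((λ.0) (λ.0)) (λ.0)
  [2] (λ.0) (λ.0) (λ.0)
  [3] (λ.0) (λ.0)
  [4] λ.0

Term B:
  start: (λ.0 (λ.λ.0) 0 0) (λ.λ.1 0)
  [1] (λ.λ.1 0) (λ.λ.0) (λ.λ.1 0) (λ.λ.1 0)
  [2] (λ.(λ.λ.0) 0) (λ.λ.1 0) (λ.λ.1 0)
  [3] (λ.λ.0) (λ.λ.1 0) (λ.λ.1 0)
  [4] (λ.0) (λ.λ.1 0)
  [5] λ.λ.1 0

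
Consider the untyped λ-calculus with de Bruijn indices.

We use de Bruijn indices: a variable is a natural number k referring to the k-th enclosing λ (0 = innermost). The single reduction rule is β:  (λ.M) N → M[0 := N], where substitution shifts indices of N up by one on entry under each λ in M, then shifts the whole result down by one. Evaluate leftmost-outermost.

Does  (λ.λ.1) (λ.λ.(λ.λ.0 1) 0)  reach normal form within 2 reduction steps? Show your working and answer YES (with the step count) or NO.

Answer: YES — reaches normal form λ.λ.λ.λ.0 1 in 2 ≤ 2 steps

Reduction:
  start: (λ.λ.1) (λ.λ.(λ.λ.0 1) 0)
  →1  λ.λ.λ.(λ.λ.0 1) 0
  →2  λ.λ.λ.λ.0 1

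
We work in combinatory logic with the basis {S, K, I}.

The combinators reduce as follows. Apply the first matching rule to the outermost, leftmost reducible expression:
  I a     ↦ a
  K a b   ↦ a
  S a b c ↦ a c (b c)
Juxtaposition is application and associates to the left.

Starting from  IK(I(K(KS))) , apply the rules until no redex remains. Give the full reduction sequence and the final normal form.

Answer: normal form = K(K(KS))  (in 2 steps)

Working:
  start: IK(I(K(KS)))
  →1  K(I(K(KS)))
  →2  K(K(KS))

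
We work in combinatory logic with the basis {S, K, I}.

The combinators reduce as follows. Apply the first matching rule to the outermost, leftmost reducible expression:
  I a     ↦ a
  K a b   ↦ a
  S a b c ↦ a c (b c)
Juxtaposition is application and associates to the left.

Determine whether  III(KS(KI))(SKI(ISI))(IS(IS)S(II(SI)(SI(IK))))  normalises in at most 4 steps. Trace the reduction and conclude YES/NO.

  start: III(KS(KI))(SKI(ISI))(IS(IS)S(II(SI)(SI(IK))))
  [1] II(KS(KI))(SKI(ISI))(IS(IS)S(II(SI)(SI(IK))))
  [2] I(KS(KI))(SKI(ISI))(IS(IS)S(II(SI)(SI(IK))))
  [3] KS(KI)(SKI(ISI))(IS(IS)S(II(SI)(SI(IK))))
  [4] S(SKI(ISI))(IS(IS)S(II(SI)(SI(IK))))

Answer: NO — after 4 steps the term is S(SKI(ISI))(IS(IS)S(II(SI)(SI(IK)))), not yet normal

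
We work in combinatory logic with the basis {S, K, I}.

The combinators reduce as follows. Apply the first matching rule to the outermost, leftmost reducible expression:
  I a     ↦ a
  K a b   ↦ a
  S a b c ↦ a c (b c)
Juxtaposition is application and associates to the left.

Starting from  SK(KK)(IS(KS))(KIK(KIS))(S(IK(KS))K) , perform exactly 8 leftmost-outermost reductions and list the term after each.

Answer: after 8 steps: S(I(S(IK(KS))K))

Reduction:
  start: SK(KK)(IS(KS))(KIK(KIS))(S(IK(KS))K)
  [1] K(IS(KS))(KK(IS(KS)))(KIK(KIS))(S(IK(KS))K)
  [2] IS(KS)(KIK(KIS))(S(IK(KS))K)
  [3] S(KS)(KIK(KIS))(S(IK(KS))K)
  [4] KS(S(IK(KS))K)(KIK(KIS)(S(IK(KS))K))
  [5] S(KIK(KIS)(S(IK(KS))K))
  [6] S(I(KIS)(S(IK(KS))K))
  [7] S(KIS(S(IK(KS))K))
  [8] S(I(S(IK(KS))K))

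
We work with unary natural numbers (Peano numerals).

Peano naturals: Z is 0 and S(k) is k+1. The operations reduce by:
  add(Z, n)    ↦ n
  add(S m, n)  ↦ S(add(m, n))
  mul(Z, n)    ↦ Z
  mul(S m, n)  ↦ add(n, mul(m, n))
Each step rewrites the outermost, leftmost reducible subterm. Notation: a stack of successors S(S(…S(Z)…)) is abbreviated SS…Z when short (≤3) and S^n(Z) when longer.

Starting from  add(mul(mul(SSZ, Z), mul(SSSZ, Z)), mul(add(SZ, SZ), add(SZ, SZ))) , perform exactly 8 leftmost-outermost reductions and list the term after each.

Answer: after 8 steps: mul(S(add(Z, SZ)), add(SZ, SZ))

Working:
  start: add(mul(mul(SSZ, Z), mul(SSSZ, Z)), mul(add(SZ, SZ), add(SZ, SZ)))
  step 1: add(mul(add(Z, mul(SZ, Z)), mul(SSSZ, Z)), mul(add(SZ, SZ), add(SZ, SZ)))
  step 2: add(mul(mul(SZ, Z), mul(SSSZ, Z)), mul(add(SZ, SZ), add(SZ, SZ)))
  step 3: add(mul(add(Z, mul(Z, Z)), mul(SSSZ, Z)), mul(add(SZ, SZ), add(SZ, SZ)))
  step 4: add(mul(mul(Z, Z), mul(SSSZ, Z)), mul(add(SZ, SZ), add(SZ, SZ)))
  step 5: add(mul(Z, mul(SSSZ, Z)), mul(add(SZ, SZ), add(SZ, SZ)))
  step 6: add(Z, mul(add(SZ, SZ), add(SZ, SZ)))
  step 7: mul(add(SZ, SZ), add(SZ, SZ))
  step 8: mul(S(add(Z, SZ)), add(SZ, SZ))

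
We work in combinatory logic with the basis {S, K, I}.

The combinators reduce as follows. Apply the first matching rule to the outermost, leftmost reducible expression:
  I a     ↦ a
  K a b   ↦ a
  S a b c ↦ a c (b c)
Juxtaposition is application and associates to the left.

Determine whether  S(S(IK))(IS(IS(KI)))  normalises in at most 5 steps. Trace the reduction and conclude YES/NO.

  start: S(S(IK))(IS(IS(KI)))
  →1  S(SK)(IS(IS(KI)))
  →2  S(SK)(S(IS(KI)))
  →3  S(SK)(S(S(KI)))

Answer: YES — reaches normal form S(SK)(S(S(KI))) in 3 ≤ 5 steps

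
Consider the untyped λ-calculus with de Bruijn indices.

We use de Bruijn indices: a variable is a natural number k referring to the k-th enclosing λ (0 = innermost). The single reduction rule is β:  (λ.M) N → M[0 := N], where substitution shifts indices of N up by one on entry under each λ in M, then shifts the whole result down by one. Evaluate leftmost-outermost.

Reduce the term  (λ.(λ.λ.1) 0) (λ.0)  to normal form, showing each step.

  start: (λ.(λ.λ.1) 0) (λ.0)
  [1] (λ.λ.1) (λ.0)
  [2] λ.λ.0

Answer: normal form = λ.λ.0  (in 2 steps)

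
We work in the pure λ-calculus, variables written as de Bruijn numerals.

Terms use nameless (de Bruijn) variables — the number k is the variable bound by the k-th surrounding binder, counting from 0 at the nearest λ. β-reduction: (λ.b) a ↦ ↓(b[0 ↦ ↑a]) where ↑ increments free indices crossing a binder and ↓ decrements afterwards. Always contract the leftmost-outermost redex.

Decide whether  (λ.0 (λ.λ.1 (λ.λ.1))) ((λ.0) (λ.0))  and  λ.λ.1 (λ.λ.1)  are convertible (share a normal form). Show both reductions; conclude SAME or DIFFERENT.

Answer: SAME — A ⇓ λ.λ.1 (λ.λ.1), B ⇓ λ.λ.1 (λ.λ.1)

Reduction:
Term A:
  start: (λ.0 (λ.λ.1 (λ.λ.1))) ((λ.0) (λ.0))
  →1  (λ.0) (λ.0) (λ.λ.1 (λ.λ.1))
  →2  (λ.0) (λ.λ.1 (λ.λ.1))
  →3  λ.λ.1 (λ.λ.1)

Term B:
  start: λ.λ.1 (λ.λ.1)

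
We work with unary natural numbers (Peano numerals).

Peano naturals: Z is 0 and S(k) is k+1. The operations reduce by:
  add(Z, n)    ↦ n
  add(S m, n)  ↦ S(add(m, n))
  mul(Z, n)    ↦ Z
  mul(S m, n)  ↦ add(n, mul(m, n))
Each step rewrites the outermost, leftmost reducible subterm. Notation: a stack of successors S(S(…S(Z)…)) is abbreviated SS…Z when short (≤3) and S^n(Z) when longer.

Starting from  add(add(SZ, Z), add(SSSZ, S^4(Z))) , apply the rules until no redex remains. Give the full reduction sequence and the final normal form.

  start: add(add(SZ, Z), add(SSSZ, S^4(Z)))
  step 1: add(S(add(Z, Z)), add(SSSZ, S^4(Z)))
  step 2: S(add(add(Z, Z), add(SSSZ, S^4(Z))))
  step 3: S(add(Z, add(SSSZ, S^4(Z))))
  step 4: S(add(SSSZ, S^4(Z)))
  step 5: S(S(add(SSZ, S^4(Z))))
  step 6: S(S(S(add(SZ, S^4(Z)))))
  step 7: S(S(S(S(add(Z, S^4(Z))))))
  step 8: S^8(Z)

Answer: normal form = S^8(Z)  (in 8 steps)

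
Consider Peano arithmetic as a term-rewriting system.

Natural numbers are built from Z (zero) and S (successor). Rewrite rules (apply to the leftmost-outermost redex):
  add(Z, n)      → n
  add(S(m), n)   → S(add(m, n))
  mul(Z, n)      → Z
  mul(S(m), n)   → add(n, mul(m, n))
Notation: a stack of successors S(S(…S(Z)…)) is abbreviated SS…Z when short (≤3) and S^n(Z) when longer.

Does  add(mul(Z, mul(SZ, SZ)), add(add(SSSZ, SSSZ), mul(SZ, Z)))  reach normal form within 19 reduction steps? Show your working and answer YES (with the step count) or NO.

Answer: YES — reaches normal form S^6(Z) in 16 ≤ 19 steps

Reduction:
  start: add(mul(Z, mul(SZ, SZ)), add(add(SSSZ, SSSZ), mul(SZ, Z)))
  [1] add(Z, add(add(SSSZ, SSSZ), mul(SZ, Z)))
  [2] add(add(SSSZ, SSSZ), mul(SZ, Z))
  [3] add(S(add(SSZ, SSSZ)), mul(SZ, Z))
  [4] S(add(add(SSZ, SSSZ), mul(SZ, Z)))
  [5] S(add(S(add(SZ, SSSZ)), mul(SZ, Z)))
  [6] S(S(add(add(SZ, SSSZ), mul(SZ, Z))))
  [7] S(S(add(S(add(Z, SSSZ)), mul(SZ, Z))))
  [8] S(S(S(add(add(Z, SSSZ), mul(SZ, Z)))))
  [9] S(S(S(add(SSSZ, mul(SZ, Z)))))
  [10] S(S(S(S(add(SSZ, mul(SZ, Z))))))
  [11] S(S(S(S(S(add(SZ, mul(SZ, Z)))))))
  [12] S(S(S(S(S(S(add(Z, mul(SZ, Z))))))))
  [13] S(S(S(S(S(S(mul(SZ, Z)))))))
  [14] S(S(S(S(S(S(add(Z, mul(Z, Z))))))))
  [15] S(S(S(S(S(S(mul(Z, Z)))))))
  [16] S^6(Z)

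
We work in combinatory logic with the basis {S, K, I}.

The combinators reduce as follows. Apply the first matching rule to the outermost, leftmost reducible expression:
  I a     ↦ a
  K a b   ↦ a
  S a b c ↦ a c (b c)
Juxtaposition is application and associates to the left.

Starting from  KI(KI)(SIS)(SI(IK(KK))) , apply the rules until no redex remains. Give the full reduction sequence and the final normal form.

  start: KI(KI)(SIS)(SI(IK(KK)))
  [1] I(SIS)(SI(IK(KK)))
  [2] SIS(SI(IK(KK)))
  [3] I(SI(IK(KK)))(S(SI(IK(KK))))
  [4] SI(IK(KK))(S(SI(IK(KK))))
  [5] I(S(SI(IK(KK))))(IK(KK)(S(SI(IK(KK)))))
  [6] S(SI(IK(KK)))(IK(KK)(S(SI(IK(KK)))))
  [7] S(SI(K(KK)))(IK(KK)(S(SI(IK(KK)))))
  [8] S(SI(K(KK)))(K(KK)(S(SI(IK(KK)))))
  [9] S(SI(K(KK)))(KK)

Answer: normal form = S(SI(K(KK)))(KK)  (in 9 steps)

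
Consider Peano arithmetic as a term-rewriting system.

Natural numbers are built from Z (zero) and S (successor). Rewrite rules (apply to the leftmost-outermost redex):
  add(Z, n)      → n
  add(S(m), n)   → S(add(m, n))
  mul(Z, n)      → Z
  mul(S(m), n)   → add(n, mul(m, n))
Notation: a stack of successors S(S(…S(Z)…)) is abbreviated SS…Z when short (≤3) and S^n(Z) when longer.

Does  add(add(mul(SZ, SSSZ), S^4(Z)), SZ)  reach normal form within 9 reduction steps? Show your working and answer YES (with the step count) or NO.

  start: add(add(mul(SZ, SSSZ), S^4(Z)), SZ)
  →1  add(add(add(SSSZ, mul(Z, SSSZ)), S^4(Z)), SZ)
  →2  add(add(S(add(SSZ, mul(Z, SSSZ))), S^4(Z)), SZ)
  →3  add(S(add(add(SSZ, mul(Z, SSSZ)), S^4(Z))), SZ)
  →4  S(add(add(add(SSZ, mul(Z, SSSZ)), S^4(Z)), SZ))
  →5  S(add(add(S(add(SZ, mul(Z, SSSZ))), S^4(Z)), SZ))
  →6  S(add(S(add(add(SZ, mul(Z, SSSZ)), S^4(Z))), SZ))
  →7  S(S(add(add(add(SZ, mul(Z, SSSZ)), S^4(Z)), SZ)))
  →8  S(S(add(add(S(add(Z, mul(Z, SSSZ))), S^4(Z)), SZ)))
  →9  S(S(add(S(add(add(Z, mul(Z, SSSZ)), S^4(Z))), SZ)))

Answer: NO — after 9 steps the term is S(S(add(S(add(add(Z, mul(Z, SSSZ)), S^4(Z))), SZ))), not yet normal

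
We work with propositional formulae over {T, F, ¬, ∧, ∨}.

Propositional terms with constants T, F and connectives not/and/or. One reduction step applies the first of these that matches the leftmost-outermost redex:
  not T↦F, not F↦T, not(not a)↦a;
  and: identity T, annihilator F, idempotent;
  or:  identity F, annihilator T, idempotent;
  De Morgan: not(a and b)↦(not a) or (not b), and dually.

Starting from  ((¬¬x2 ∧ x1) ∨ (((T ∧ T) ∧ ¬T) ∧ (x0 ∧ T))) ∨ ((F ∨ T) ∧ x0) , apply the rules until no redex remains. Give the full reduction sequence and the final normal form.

Answer: normal form = (x2 ∧ x1) ∨ x0  (in 8 steps)

Working:
  start: ((¬¬x2 ∧ x1) ∨ (((T ∧ T) ∧ ¬T) ∧ (x0 ∧ T))) ∨ ((F ∨ T) ∧ x0)
  →1  ((x2 ∧ x1) ∨ (((T ∧ T) ∧ ¬T) ∧ (x0 ∧ T))) ∨ ((F ∨ T) ∧ x0)
  →2  ((x2 ∧ x1) ∨ ((T ∧ ¬T) ∧ (x0 ∧ T))) ∨ ((F ∨ T) ∧ x0)
  →3  ((x2 ∧ x1) ∨ (¬T ∧ (x0 ∧ T))) ∨ ((F ∨ T) ∧ x0)
  →4  ((x2 ∧ x1) ∨ (F ∧ (x0 ∧ T))) ∨ ((F ∨ T) ∧ x0)
  →5  ((x2 ∧ x1) ∨ F) ∨ ((F ∨ T) ∧ x0)
  →6  (x2 ∧ x1) ∨ ((F ∨ T) ∧ x0)
  →7  (x2 ∧ x1) ∨ (T ∧ x0)
  →8  (x2 ∧ x1) ∨ x0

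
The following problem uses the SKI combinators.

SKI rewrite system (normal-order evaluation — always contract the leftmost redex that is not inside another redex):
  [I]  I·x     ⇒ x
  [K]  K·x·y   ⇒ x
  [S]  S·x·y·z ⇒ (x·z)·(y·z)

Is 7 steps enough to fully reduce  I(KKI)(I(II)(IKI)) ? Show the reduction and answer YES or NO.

Answer: YES — reaches normal form K(KI) in 6 ≤ 7 steps

Working:
  start: I(KKI)(I(II)(IKI))
  →1  KKI(I(II)(IKI))
  →2  K(I(II)(IKI))
  →3  K(II(IKI))
  →4  K(I(IKI))
  →5  K(IKI)
  →6  K(KI)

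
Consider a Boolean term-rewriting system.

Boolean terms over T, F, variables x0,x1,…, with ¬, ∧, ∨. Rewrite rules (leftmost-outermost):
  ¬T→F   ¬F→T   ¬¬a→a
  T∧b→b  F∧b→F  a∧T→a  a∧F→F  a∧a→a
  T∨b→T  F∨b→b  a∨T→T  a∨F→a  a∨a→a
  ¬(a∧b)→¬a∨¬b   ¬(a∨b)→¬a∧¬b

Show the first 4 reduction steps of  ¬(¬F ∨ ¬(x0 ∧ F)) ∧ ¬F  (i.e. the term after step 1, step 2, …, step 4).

Answer: after 4 steps: F

Reduction:
  start: ¬(¬F ∨ ¬(x0 ∧ F)) ∧ ¬F
  [1] (¬¬F ∧ ¬¬(x0 ∧ F)) ∧ ¬F
  [2] (F ∧ ¬¬(x0 ∧ F)) ∧ ¬F
  [3] F ∧ ¬F
  [4] F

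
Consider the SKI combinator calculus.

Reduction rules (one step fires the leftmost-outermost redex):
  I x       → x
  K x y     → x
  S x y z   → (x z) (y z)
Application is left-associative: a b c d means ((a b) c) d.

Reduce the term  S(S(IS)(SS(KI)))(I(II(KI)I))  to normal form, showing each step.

  start: S(S(IS)(SS(KI)))(I(II(KI)I))
  step 1: S(SS(SS(KI)))(I(II(KI)I))
  step 2: S(SS(SS(KI)))(II(KI)I)
  step 3: S(SS(SS(KI)))(I(KI)I)
  step 4: S(SS(SS(KI)))(KII)
  step 5: S(SS(SS(KI)))I

Answer: normal form = S(SS(SS(KI)))I  (in 5 steps)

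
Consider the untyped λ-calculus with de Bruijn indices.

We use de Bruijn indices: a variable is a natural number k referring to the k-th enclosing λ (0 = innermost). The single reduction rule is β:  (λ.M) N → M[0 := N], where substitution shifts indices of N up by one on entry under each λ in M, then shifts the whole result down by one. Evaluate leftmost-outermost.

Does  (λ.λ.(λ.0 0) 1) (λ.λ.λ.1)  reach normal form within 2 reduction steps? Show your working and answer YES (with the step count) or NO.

Answer: NO — after 2 steps the term is λ.(λ.λ.λ.1) (λ.λ.λ.1), not yet normal

Working:
  start: (λ.λ.(λ.0 0) 1) (λ.λ.λ.1)
  →1  λ.(λ.0 0) (λ.λ.λ.1)
  →2  λ.(λ.λ.λ.1) (λ.λ.λ.1)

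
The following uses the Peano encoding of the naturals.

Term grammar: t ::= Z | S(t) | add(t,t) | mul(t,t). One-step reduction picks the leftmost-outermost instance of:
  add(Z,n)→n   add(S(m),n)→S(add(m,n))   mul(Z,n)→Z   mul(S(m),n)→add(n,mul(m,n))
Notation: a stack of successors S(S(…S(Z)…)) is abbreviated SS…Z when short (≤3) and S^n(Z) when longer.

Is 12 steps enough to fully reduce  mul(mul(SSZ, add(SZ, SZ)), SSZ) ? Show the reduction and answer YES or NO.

  start: mul(mul(SSZ, add(SZ, SZ)), SSZ)
  step 1: mul(add(add(SZ, SZ), mul(SZ, add(SZ, SZ))), SSZ)
  step 2: mul(add(S(add(Z, SZ)), mul(SZ, add(SZ, SZ))), SSZ)
  step 3: mul(S(add(add(Z, SZ), mul(SZ, add(SZ, SZ)))), SSZ)
  step 4: add(SSZ, mul(add(add(Z, SZ), mul(SZ, add(SZ, SZ))), SSZ))
  step 5: S(add(SZ, mul(add(add(Z, SZ), mul(SZ, add(SZ, SZ))), SSZ)))
  step 6: S(S(add(Z, mul(add(add(Z, SZ), mul(SZ, add(SZ, SZ))), SSZ))))
  step 7: S(S(mul(add(add(Z, SZ), mul(SZ, add(SZ, SZ))), SSZ)))
  step 8: S(S(mul(add(SZ, mul(SZ, add(SZ, SZ))), SSZ)))
  step 9: S(S(mul(S(add(Z, mul(SZ, add(SZ, SZ)))), SSZ)))
  step 10: S(S(add(SSZ, mul(add(Z, mul(SZ, add(SZ, SZ))), SSZ))))
  step 11: S(S(S(add(SZ, mul(add(Z, mul(SZ, add(SZ, SZ))), SSZ)))))
  step 12: S(S(S(S(add(Z, mul(add(Z, mul(SZ, add(SZ, SZ))), SSZ))))))

Answer: NO — after 12 steps the term is S(S(S(S(add(Z, mul(add(Z, mul(SZ, add(SZ, SZ))), SSZ)))))), not yet normal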